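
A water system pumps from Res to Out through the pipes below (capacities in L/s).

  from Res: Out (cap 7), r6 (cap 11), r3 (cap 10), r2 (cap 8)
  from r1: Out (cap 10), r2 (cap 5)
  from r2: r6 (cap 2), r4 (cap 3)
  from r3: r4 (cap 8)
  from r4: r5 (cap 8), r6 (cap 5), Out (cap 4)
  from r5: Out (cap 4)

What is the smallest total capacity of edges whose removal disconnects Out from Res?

Augment Res→Out: bottleneck 7, flow now 7.
Augment Res→r2→r4→Out: bottleneck 3, flow now 10.
Augment Res→r3→r4→Out: bottleneck 1, flow now 11.
Augment Res→r3→r4→r5→Out: bottleneck 4, flow now 15.
No augmenting path remains; maximum flow = 15.
By max-flow min-cut, the minimum cut capacity equals the max flow.
In the residual graph, reachable from Res: {Res, r2, r3, r4, r5, r6}.
Min-cut edges: Res→Out (7), r4→Out (4), r5→Out (4); capacity 7 + 4 + 4 = 15.

15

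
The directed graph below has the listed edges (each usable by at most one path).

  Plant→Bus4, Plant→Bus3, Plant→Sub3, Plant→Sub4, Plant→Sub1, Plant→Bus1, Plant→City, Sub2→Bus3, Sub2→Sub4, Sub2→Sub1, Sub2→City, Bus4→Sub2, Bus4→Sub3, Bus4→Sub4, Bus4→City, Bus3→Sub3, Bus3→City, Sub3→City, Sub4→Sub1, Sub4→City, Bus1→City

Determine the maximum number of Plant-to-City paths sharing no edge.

Assign every edge capacity 1; by Menger, the answer equals the max flow.
Path Plant→City (+1); total 1.
Path Plant→Bus4→City (+1); total 2.
Path Plant→Bus3→City (+1); total 3.
Path Plant→Sub3→City (+1); total 4.
Path Plant→Sub4→City (+1); total 5.
Path Plant→Bus1→City (+1); total 6.
No residual Plant→City path; max flow = 6.
Certifying cut of size 6: {Plant→Bus1, Plant→Bus3, Plant→Bus4, Plant→City, Plant→Sub3, Plant→Sub4}.

6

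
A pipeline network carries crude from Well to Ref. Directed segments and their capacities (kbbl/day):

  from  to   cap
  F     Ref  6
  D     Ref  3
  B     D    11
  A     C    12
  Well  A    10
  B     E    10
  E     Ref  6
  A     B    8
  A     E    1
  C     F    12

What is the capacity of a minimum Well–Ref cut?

Augment Well→A→E→Ref: bottleneck 1, flow now 1.
Augment Well→A→B→D→Ref: bottleneck 3, flow now 4.
Augment Well→A→B→E→Ref: bottleneck 5, flow now 9.
Augment Well→A→C→F→Ref: bottleneck 1, flow now 10.
No augmenting path remains; maximum flow = 10.
By max-flow min-cut, the minimum cut capacity equals the max flow.
In the residual graph, reachable from Well: {Well}.
Min-cut edges: Well→A (10); capacity 10 = 10.

10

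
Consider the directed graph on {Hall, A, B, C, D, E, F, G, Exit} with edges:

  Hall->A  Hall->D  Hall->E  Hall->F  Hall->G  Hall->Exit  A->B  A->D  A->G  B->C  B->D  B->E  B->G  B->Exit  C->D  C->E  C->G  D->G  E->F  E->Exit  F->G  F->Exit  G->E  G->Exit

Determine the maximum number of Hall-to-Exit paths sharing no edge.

Assign every edge capacity 1; by Menger, the answer equals the max flow.
Path Hall→Exit (+1); total 1.
Path Hall→E→Exit (+1); total 2.
Path Hall→F→Exit (+1); total 3.
Path Hall→G→Exit (+1); total 4.
Path Hall→A→B→Exit (+1); total 5.
No residual Hall→Exit path; max flow = 5.
Certifying cut of size 5: {E→Exit, F→Exit, G→Exit, Hall→A, Hall→Exit}.

5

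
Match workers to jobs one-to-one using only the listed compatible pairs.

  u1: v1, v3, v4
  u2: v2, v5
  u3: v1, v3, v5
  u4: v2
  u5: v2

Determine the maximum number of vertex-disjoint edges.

4

Unit-capacity flow: source→left, listed edges, right→sink; max matching = max flow.
Augmenting path u1→v1 (+1); matched 1.
Augmenting path u2→v2 (+1); matched 2.
Augmenting path u3→v3 (+1); matched 3.
Augmenting path u4→v2→u2→v5 (+1); matched 4.
No augmenting path remains; maximum matching = 4.
König certificate: {u1, u2, u3, v2} is a vertex cover of size 4 (every listed pair touches it), so no matching can be larger.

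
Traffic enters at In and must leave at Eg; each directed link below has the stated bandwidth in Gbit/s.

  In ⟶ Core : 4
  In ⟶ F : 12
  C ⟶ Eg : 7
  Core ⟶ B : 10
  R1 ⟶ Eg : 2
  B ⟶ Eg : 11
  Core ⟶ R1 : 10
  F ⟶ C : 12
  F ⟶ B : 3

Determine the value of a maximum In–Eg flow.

Augment In→Core→B→Eg: bottleneck 4, flow now 4.
Augment In→F→C→Eg: bottleneck 7, flow now 11.
Augment In→F→B→Eg: bottleneck 3, flow now 14.
No augmenting path remains; maximum flow = 14.
In the residual graph, reachable from In: {In, F, C}.
Min-cut edges: In→Core (4), F→B (3), C→Eg (7); capacity 4 + 3 + 7 = 14.
This cut is saturated, so no flow can exceed 14.

14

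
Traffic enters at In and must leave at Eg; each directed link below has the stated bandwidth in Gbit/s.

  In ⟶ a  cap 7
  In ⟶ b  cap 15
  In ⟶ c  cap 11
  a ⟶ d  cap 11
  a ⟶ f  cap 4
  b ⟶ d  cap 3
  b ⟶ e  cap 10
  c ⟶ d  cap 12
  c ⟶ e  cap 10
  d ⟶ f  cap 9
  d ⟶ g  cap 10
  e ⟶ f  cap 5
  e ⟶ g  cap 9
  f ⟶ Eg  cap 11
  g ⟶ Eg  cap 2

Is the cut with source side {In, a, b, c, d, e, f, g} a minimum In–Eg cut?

Given cut capacity: 11 + 2 = 13.
Augment In→a→f→Eg: bottleneck 4, flow now 4.
Augment In→a→d→f→Eg: bottleneck 3, flow now 7.
Augment In→b→d→f→Eg: bottleneck 3, flow now 10.
Augment In→b→e→f→Eg: bottleneck 1, flow now 11.
Augment In→b→e→g→Eg: bottleneck 2, flow now 13.
No augmenting path remains; maximum flow = 13.
Cut capacity 13 equals the max flow, so it is a minimum cut.

Yes — it is a minimum cut (capacity 13).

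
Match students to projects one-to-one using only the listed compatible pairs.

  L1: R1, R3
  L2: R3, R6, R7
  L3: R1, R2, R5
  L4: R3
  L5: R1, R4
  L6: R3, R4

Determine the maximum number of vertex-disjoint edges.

Unit-capacity flow: source→left, listed edges, right→sink; max matching = max flow.
Augmenting path L1→R1 (+1); matched 1.
Augmenting path L2→R3 (+1); matched 2.
Augmenting path L3→R2 (+1); matched 3.
Augmenting path L5→R4 (+1); matched 4.
Augmenting path L4→R3→L2→R6 (+1); matched 5.
No augmenting path remains; maximum matching = 5.
König certificate: {L2, L3, R1, R3, R4} is a vertex cover of size 5 (every listed pair touches it), so no matching can be larger.

5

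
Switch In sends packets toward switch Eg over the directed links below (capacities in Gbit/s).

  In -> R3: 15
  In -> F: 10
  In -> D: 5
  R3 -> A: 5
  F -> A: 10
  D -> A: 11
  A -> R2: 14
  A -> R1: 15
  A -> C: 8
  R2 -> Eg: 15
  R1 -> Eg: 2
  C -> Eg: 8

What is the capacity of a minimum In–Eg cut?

20

Augment In→R3→A→R2→Eg: bottleneck 5, flow now 5.
Augment In→F→A→R2→Eg: bottleneck 9, flow now 14.
Augment In→F→A→R1→Eg: bottleneck 1, flow now 15.
Augment In→D→A→R1→Eg: bottleneck 1, flow now 16.
Augment In→D→A→C→Eg: bottleneck 4, flow now 20.
No augmenting path remains; maximum flow = 20.
By max-flow min-cut, the minimum cut capacity equals the max flow.
In the residual graph, reachable from In: {In, R3}.
Min-cut edges: In→F (10), In→D (5), R3→A (5); capacity 10 + 5 + 5 = 20.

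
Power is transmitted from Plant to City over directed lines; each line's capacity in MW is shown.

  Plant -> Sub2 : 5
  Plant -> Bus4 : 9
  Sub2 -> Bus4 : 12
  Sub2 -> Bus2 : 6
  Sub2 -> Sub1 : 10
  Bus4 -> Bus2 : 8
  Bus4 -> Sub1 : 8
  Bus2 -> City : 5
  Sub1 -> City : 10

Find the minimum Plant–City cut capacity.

Augment Plant→Sub2→Bus2→City: bottleneck 5, flow now 5.
Augment Plant→Bus4→Sub1→City: bottleneck 8, flow now 13.
Augment Plant→Bus4→Bus2→Sub2→Sub1→City: bottleneck 1, flow now 14. (uses reverse residual edge)
No augmenting path remains; maximum flow = 14.
By max-flow min-cut, the minimum cut capacity equals the max flow.
In the residual graph, reachable from Plant: {Plant}.
Min-cut edges: Plant→Sub2 (5), Plant→Bus4 (9); capacity 5 + 9 = 14.

14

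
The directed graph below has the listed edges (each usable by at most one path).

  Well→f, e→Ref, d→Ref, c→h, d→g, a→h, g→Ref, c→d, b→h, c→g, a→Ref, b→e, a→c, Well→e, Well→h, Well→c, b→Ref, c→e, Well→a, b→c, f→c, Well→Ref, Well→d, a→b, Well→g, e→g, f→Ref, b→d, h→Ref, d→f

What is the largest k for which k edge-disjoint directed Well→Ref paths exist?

Assign every edge capacity 1; by Menger, the answer equals the max flow.
Path Well→Ref (+1); total 1.
Path Well→a→Ref (+1); total 2.
Path Well→d→Ref (+1); total 3.
Path Well→e→Ref (+1); total 4.
Path Well→f→Ref (+1); total 5.
Path Well→g→Ref (+1); total 6.
Path Well→h→Ref (+1); total 7.
No residual Well→Ref path; max flow = 7.
Certifying cut of size 7: {Well→Ref, Well→a, d→Ref, e→Ref, f→Ref, g→Ref, h→Ref}.

7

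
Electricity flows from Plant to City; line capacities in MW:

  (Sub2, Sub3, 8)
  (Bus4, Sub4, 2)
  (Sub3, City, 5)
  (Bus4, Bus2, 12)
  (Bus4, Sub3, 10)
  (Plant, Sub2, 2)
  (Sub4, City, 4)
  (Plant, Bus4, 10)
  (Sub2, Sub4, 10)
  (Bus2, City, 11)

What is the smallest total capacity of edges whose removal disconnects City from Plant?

Augment Plant→Bus4→Sub3→City: bottleneck 5, flow now 5.
Augment Plant→Bus4→Bus2→City: bottleneck 5, flow now 10.
Augment Plant→Sub2→Sub4→City: bottleneck 2, flow now 12.
No augmenting path remains; maximum flow = 12.
By max-flow min-cut, the minimum cut capacity equals the max flow.
In the residual graph, reachable from Plant: {Plant}.
Min-cut edges: Plant→Bus4 (10), Plant→Sub2 (2); capacity 10 + 2 = 12.

12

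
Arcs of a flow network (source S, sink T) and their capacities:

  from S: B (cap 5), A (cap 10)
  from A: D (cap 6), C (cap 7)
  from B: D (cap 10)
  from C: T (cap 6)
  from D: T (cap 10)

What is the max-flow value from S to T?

15

Augment S→A→C→T: bottleneck 6, flow now 6.
Augment S→A→D→T: bottleneck 4, flow now 10.
Augment S→B→D→T: bottleneck 5, flow now 15.
No augmenting path remains; maximum flow = 15.
In the residual graph, reachable from S: {S}.
Min-cut edges: S→A (10), S→B (5); capacity 10 + 5 = 15.
This cut is saturated, so no flow can exceed 15.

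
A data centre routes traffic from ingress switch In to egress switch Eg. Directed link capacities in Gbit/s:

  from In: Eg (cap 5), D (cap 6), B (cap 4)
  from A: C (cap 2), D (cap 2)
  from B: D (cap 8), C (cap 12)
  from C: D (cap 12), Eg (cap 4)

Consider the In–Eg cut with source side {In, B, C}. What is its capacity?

Edges leaving {In, B, C}: In→D (6), In→Eg (5), B→D (8), C→D (12), C→Eg (4).
Cut capacity = 6 + 5 + 8 + 12 + 4 = 35.

35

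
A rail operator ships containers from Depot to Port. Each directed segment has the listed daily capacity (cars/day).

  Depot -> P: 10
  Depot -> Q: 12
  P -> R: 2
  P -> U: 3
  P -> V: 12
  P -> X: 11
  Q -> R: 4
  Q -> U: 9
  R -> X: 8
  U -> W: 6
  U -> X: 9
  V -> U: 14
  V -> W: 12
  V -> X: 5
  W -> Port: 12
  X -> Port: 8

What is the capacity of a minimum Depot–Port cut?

20

Augment Depot→P→X→Port: bottleneck 8, flow now 8.
Augment Depot→P→U→W→Port: bottleneck 2, flow now 10.
Augment Depot→Q→U→W→Port: bottleneck 4, flow now 14.
Augment Depot→Q→U→P→V→W→Port: bottleneck 2, flow now 16. (uses reverse residual edge)
Augment Depot→Q→R→X→P→V→W→Port: bottleneck 4, flow now 20. (uses reverse residual edge)
No augmenting path remains; maximum flow = 20.
By max-flow min-cut, the minimum cut capacity equals the max flow.
In the residual graph, reachable from Depot: {Depot, P, Q, R, U, V, W, X}.
Min-cut edges: W→Port (12), X→Port (8); capacity 12 + 8 = 20.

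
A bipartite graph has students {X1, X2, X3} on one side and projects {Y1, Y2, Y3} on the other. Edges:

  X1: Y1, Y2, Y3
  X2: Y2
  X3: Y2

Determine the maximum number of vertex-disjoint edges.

Unit-capacity flow: source→left, listed edges, right→sink; max matching = max flow.
Augmenting path X1→Y1 (+1); matched 1.
Augmenting path X2→Y2 (+1); matched 2.
No augmenting path remains; maximum matching = 2.
König certificate: {X1, Y2} is a vertex cover of size 2 (every listed pair touches it), so no matching can be larger.

2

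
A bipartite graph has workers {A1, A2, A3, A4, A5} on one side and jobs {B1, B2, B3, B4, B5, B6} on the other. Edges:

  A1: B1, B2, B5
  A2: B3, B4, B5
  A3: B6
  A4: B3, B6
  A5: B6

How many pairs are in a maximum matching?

4

Unit-capacity flow: source→left, listed edges, right→sink; max matching = max flow.
Augmenting path A1→B1 (+1); matched 1.
Augmenting path A2→B3 (+1); matched 2.
Augmenting path A3→B6 (+1); matched 3.
Augmenting path A4→B3→A2→B4 (+1); matched 4.
No augmenting path remains; maximum matching = 4.
König certificate: {A1, A2, A4, B6} is a vertex cover of size 4 (every listed pair touches it), so no matching can be larger.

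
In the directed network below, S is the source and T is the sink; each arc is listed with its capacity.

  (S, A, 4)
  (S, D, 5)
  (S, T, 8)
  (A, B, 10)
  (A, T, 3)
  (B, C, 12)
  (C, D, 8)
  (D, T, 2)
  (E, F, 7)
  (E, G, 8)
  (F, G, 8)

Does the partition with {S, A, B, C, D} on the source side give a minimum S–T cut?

Yes — it is a minimum cut (capacity 13).

Given cut capacity: 8 + 3 + 2 = 13.
Augment S→T: bottleneck 8, flow now 8.
Augment S→A→T: bottleneck 3, flow now 11.
Augment S→D→T: bottleneck 2, flow now 13.
No augmenting path remains; maximum flow = 13.
Cut capacity 13 equals the max flow, so it is a minimum cut.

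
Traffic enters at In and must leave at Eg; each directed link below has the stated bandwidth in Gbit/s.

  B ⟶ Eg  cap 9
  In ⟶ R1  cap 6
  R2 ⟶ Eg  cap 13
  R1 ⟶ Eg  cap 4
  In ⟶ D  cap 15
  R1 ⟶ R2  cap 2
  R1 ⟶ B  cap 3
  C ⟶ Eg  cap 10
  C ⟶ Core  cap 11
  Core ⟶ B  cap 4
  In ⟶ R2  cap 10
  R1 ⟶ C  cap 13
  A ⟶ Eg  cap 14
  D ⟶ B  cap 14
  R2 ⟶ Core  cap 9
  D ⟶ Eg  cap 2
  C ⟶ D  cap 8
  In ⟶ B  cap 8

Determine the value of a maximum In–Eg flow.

27

Augment In→R1→Eg: bottleneck 4, flow now 4.
Augment In→D→Eg: bottleneck 2, flow now 6.
Augment In→R2→Eg: bottleneck 10, flow now 16.
Augment In→B→Eg: bottleneck 8, flow now 24.
Augment In→R1→C→Eg: bottleneck 2, flow now 26.
Augment In→D→B→Eg: bottleneck 1, flow now 27.
No augmenting path remains; maximum flow = 27.
In the residual graph, reachable from In: {In, D, B}.
Min-cut edges: In→R1 (6), In→R2 (10), D→Eg (2), B→Eg (9); capacity 6 + 10 + 2 + 9 = 27.
This cut is saturated, so no flow can exceed 27.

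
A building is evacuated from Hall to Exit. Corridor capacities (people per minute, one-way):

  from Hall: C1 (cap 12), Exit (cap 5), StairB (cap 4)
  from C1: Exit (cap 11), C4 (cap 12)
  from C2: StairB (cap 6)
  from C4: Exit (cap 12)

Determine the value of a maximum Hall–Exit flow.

17

Augment Hall→Exit: bottleneck 5, flow now 5.
Augment Hall→C1→Exit: bottleneck 11, flow now 16.
Augment Hall→C1→C4→Exit: bottleneck 1, flow now 17.
No augmenting path remains; maximum flow = 17.
In the residual graph, reachable from Hall: {Hall, StairB}.
Min-cut edges: Hall→C1 (12), Hall→Exit (5); capacity 12 + 5 = 17.
This cut is saturated, so no flow can exceed 17.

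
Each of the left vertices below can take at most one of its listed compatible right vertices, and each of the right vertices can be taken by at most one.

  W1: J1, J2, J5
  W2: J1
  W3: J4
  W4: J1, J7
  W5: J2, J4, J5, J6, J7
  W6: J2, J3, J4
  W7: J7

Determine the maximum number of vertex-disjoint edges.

6

Unit-capacity flow: source→left, listed edges, right→sink; max matching = max flow.
Augmenting path W1→J1 (+1); matched 1.
Augmenting path W3→J4 (+1); matched 2.
Augmenting path W4→J7 (+1); matched 3.
Augmenting path W5→J2 (+1); matched 4.
Augmenting path W6→J3 (+1); matched 5.
Augmenting path W2→J1→W1→J5 (+1); matched 6.
No augmenting path remains; maximum matching = 6.
König certificate: {W1, W3, W5, W6, J1, J7} is a vertex cover of size 6 (every listed pair touches it), so no matching can be larger.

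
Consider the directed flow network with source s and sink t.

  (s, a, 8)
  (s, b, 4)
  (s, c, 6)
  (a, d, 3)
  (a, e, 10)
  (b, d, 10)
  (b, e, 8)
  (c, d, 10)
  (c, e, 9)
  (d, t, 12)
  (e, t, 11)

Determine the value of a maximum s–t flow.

Augment s→a→d→t: bottleneck 3, flow now 3.
Augment s→a→e→t: bottleneck 5, flow now 8.
Augment s→b→d→t: bottleneck 4, flow now 12.
Augment s→c→d→t: bottleneck 5, flow now 17.
Augment s→c→e→t: bottleneck 1, flow now 18.
No augmenting path remains; maximum flow = 18.
In the residual graph, reachable from s: {s}.
Min-cut edges: s→a (8), s→b (4), s→c (6); capacity 8 + 4 + 6 = 18.
This cut is saturated, so no flow can exceed 18.

18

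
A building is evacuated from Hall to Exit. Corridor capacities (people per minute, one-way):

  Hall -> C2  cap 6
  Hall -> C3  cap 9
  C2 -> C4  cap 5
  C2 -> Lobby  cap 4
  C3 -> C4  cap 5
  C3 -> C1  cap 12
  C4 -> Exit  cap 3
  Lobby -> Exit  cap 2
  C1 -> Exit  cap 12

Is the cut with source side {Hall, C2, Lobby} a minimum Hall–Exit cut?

Given cut capacity: 9 + 5 + 2 = 16.
Augment Hall→C2→C4→Exit: bottleneck 3, flow now 3.
Augment Hall→C2→Lobby→Exit: bottleneck 2, flow now 5.
Augment Hall→C3→C1→Exit: bottleneck 9, flow now 14.
No augmenting path remains; maximum flow = 14.
In the residual graph, reachable from Hall: {Hall, C2, C4, Lobby}.
Min-cut edges: Hall→C3 (9), C4→Exit (3), Lobby→Exit (2); capacity 9 + 3 + 2 = 14.
Cut capacity 16 exceeds the max flow 14, so it is not minimum.

No — its capacity is 16, but the minimum cut has capacity 14.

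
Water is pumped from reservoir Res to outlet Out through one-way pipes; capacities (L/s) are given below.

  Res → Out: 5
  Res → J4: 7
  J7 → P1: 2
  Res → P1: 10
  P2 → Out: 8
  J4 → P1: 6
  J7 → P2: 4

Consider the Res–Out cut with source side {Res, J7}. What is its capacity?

28

Edges leaving {Res, J7}: Res→J4 (7), Res→P1 (10), Res→Out (5), J7→P2 (4), J7→P1 (2).
Cut capacity = 7 + 10 + 5 + 4 + 2 = 28.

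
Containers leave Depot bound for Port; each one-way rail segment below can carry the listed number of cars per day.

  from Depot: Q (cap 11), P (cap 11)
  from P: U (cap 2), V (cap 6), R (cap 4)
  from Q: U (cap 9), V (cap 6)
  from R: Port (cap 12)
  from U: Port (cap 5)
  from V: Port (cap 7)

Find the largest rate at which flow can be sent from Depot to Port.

Augment Depot→P→R→Port: bottleneck 4, flow now 4.
Augment Depot→P→U→Port: bottleneck 2, flow now 6.
Augment Depot→P→V→Port: bottleneck 5, flow now 11.
Augment Depot→Q→U→Port: bottleneck 3, flow now 14.
Augment Depot→Q→V→Port: bottleneck 2, flow now 16.
No augmenting path remains; maximum flow = 16.
In the residual graph, reachable from Depot: {Depot, P, Q, U, V}.
Min-cut edges: P→R (4), U→Port (5), V→Port (7); capacity 4 + 5 + 7 = 16.
This cut is saturated, so no flow can exceed 16.

16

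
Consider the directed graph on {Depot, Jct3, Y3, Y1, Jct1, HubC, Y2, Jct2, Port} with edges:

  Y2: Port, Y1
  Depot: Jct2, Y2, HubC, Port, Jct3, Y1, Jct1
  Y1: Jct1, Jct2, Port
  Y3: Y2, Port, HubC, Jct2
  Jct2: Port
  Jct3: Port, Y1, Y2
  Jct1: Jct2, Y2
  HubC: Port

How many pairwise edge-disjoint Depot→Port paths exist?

Assign every edge capacity 1; by Menger, the answer equals the max flow.
Path Depot→Port (+1); total 1.
Path Depot→Jct3→Port (+1); total 2.
Path Depot→Y1→Port (+1); total 3.
Path Depot→HubC→Port (+1); total 4.
Path Depot→Y2→Port (+1); total 5.
Path Depot→Jct2→Port (+1); total 6.
No residual Depot→Port path; max flow = 6.
Certifying cut of size 6: {Depot→HubC, Depot→Jct3, Depot→Port, Jct2→Port, Y1→Port, Y2→Port}.

6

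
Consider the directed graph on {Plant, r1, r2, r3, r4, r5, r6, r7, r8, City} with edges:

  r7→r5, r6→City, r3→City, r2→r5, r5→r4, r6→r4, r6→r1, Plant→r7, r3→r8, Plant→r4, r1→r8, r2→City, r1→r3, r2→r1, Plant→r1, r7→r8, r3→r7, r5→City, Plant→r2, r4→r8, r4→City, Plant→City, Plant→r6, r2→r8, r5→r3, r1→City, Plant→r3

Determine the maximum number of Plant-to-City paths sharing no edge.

Assign every edge capacity 1; by Menger, the answer equals the max flow.
Path Plant→City (+1); total 1.
Path Plant→r1→City (+1); total 2.
Path Plant→r2→City (+1); total 3.
Path Plant→r3→City (+1); total 4.
Path Plant→r4→City (+1); total 5.
Path Plant→r6→City (+1); total 6.
Path Plant→r7→r5→City (+1); total 7.
No residual Plant→City path; max flow = 7.
Certifying cut of size 7: {Plant→City, Plant→r1, Plant→r2, Plant→r3, Plant→r4, Plant→r6, Plant→r7}.

7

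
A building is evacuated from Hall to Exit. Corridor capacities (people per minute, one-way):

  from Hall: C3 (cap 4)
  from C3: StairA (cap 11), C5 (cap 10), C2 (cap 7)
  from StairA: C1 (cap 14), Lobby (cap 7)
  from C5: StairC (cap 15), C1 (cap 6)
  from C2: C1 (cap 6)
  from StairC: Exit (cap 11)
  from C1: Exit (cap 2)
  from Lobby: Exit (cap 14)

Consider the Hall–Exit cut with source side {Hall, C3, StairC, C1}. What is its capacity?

41

Edges leaving {Hall, C3, StairC, C1}: C3→StairA (11), C3→C5 (10), C3→C2 (7), StairC→Exit (11), C1→Exit (2).
Cut capacity = 11 + 10 + 7 + 11 + 2 = 41.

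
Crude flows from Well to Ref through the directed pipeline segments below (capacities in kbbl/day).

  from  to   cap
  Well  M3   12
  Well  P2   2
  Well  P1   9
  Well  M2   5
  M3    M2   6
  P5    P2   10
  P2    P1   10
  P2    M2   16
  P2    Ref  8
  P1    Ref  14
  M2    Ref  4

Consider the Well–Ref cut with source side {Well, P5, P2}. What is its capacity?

Edges leaving {Well, P5, P2}: Well→M3 (12), Well→P1 (9), Well→M2 (5), P2→P1 (10), P2→M2 (16), P2→Ref (8).
Cut capacity = 12 + 9 + 5 + 10 + 16 + 8 = 60.

60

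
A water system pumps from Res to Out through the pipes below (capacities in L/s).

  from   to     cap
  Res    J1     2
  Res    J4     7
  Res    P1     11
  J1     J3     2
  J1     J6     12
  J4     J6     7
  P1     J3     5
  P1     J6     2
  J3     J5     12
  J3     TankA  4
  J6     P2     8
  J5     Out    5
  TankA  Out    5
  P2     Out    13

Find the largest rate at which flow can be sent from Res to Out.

15

Augment Res→J1→J3→J5→Out: bottleneck 2, flow now 2.
Augment Res→J4→J6→P2→Out: bottleneck 7, flow now 9.
Augment Res→P1→J3→J5→Out: bottleneck 3, flow now 12.
Augment Res→P1→J3→TankA→Out: bottleneck 2, flow now 14.
Augment Res→P1→J6→P2→Out: bottleneck 1, flow now 15.
No augmenting path remains; maximum flow = 15.
In the residual graph, reachable from Res: {Res, J4, P1, J6}.
Min-cut edges: Res→J1 (2), P1→J3 (5), J6→P2 (8); capacity 2 + 5 + 8 = 15.
This cut is saturated, so no flow can exceed 15.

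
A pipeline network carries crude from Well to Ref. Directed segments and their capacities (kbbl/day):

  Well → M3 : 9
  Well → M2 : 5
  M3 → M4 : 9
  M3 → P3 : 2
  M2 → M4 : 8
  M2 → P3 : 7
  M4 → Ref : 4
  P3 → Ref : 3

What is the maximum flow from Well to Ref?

Augment Well→M3→M4→Ref: bottleneck 4, flow now 4.
Augment Well→M3→P3→Ref: bottleneck 2, flow now 6.
Augment Well→M2→P3→Ref: bottleneck 1, flow now 7.
No augmenting path remains; maximum flow = 7.
In the residual graph, reachable from Well: {Well, M3, M2, M4, P3}.
Min-cut edges: M4→Ref (4), P3→Ref (3); capacity 4 + 3 = 7.
This cut is saturated, so no flow can exceed 7.

7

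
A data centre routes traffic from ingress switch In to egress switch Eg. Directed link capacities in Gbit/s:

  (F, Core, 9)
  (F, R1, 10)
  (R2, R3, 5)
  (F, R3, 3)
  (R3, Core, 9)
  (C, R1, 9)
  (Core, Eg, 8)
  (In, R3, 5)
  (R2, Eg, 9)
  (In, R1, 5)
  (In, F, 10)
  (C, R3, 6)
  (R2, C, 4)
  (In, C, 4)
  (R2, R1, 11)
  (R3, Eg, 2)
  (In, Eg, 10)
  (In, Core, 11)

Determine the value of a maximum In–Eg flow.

20

Augment In→Eg: bottleneck 10, flow now 10.
Augment In→R3→Eg: bottleneck 2, flow now 12.
Augment In→Core→Eg: bottleneck 8, flow now 20.
No augmenting path remains; maximum flow = 20.
In the residual graph, reachable from In: {In, C, F, R3, Core, R1}.
Min-cut edges: In→Eg (10), R3→Eg (2), Core→Eg (8); capacity 10 + 2 + 8 = 20.
This cut is saturated, so no flow can exceed 20.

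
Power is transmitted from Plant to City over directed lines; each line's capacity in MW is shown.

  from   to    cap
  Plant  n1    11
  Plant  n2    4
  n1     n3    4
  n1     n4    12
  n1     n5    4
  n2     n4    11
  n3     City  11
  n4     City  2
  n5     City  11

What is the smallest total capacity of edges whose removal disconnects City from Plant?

10

Augment Plant→n1→n3→City: bottleneck 4, flow now 4.
Augment Plant→n1→n4→City: bottleneck 2, flow now 6.
Augment Plant→n1→n5→City: bottleneck 4, flow now 10.
No augmenting path remains; maximum flow = 10.
By max-flow min-cut, the minimum cut capacity equals the max flow.
In the residual graph, reachable from Plant: {Plant, n1, n2, n4}.
Min-cut edges: n1→n3 (4), n1→n5 (4), n4→City (2); capacity 4 + 4 + 2 = 10.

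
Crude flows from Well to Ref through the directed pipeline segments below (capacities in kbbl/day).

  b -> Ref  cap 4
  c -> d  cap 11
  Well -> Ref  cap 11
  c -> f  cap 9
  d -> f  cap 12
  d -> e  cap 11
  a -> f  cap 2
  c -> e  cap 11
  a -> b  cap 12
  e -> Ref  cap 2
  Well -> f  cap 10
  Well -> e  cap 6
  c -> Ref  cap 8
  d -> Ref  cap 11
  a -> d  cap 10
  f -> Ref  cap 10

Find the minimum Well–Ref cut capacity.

Augment Well→Ref: bottleneck 11, flow now 11.
Augment Well→e→Ref: bottleneck 2, flow now 13.
Augment Well→f→Ref: bottleneck 10, flow now 23.
No augmenting path remains; maximum flow = 23.
By max-flow min-cut, the minimum cut capacity equals the max flow.
In the residual graph, reachable from Well: {Well, e}.
Min-cut edges: Well→f (10), Well→Ref (11), e→Ref (2); capacity 10 + 11 + 2 = 23.

23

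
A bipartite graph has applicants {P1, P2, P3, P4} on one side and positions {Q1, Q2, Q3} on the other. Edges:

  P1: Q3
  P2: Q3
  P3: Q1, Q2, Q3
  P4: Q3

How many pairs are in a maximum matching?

2

Unit-capacity flow: source→left, listed edges, right→sink; max matching = max flow.
Augmenting path P1→Q3 (+1); matched 1.
Augmenting path P3→Q1 (+1); matched 2.
No augmenting path remains; maximum matching = 2.
König certificate: {P3, Q3} is a vertex cover of size 2 (every listed pair touches it), so no matching can be larger.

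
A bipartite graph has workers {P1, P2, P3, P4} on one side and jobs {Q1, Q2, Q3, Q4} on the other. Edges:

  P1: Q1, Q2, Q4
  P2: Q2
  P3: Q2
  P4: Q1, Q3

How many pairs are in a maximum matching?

3

Unit-capacity flow: source→left, listed edges, right→sink; max matching = max flow.
Augmenting path P1→Q1 (+1); matched 1.
Augmenting path P2→Q2 (+1); matched 2.
Augmenting path P4→Q3 (+1); matched 3.
No augmenting path remains; maximum matching = 3.
König certificate: {P1, P4, Q2} is a vertex cover of size 3 (every listed pair touches it), so no matching can be larger.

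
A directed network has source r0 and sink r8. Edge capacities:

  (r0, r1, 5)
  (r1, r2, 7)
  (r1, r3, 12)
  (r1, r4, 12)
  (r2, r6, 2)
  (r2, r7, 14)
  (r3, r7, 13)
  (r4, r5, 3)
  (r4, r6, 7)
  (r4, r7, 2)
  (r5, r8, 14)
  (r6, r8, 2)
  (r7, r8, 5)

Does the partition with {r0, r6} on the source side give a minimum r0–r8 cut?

No — its capacity is 7, but the minimum cut has capacity 5.

Given cut capacity: 5 + 2 = 7.
Augment r0→r1→r2→r6→r8: bottleneck 2, flow now 2.
Augment r0→r1→r2→r7→r8: bottleneck 3, flow now 5.
No augmenting path remains; maximum flow = 5.
In the residual graph, reachable from r0: {r0}.
Min-cut edges: r0→r1 (5); capacity 5 = 5.
Cut capacity 7 exceeds the max flow 5, so it is not minimum.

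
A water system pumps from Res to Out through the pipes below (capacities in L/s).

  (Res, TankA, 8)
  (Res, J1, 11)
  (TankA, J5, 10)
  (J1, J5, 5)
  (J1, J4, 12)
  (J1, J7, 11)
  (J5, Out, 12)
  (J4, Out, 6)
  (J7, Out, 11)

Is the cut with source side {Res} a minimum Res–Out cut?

Given cut capacity: 8 + 11 = 19.
Augment Res→TankA→J5→Out: bottleneck 8, flow now 8.
Augment Res→J1→J5→Out: bottleneck 4, flow now 12.
Augment Res→J1→J4→Out: bottleneck 6, flow now 18.
Augment Res→J1→J7→Out: bottleneck 1, flow now 19.
No augmenting path remains; maximum flow = 19.
Cut capacity 19 equals the max flow, so it is a minimum cut.

Yes — it is a minimum cut (capacity 19).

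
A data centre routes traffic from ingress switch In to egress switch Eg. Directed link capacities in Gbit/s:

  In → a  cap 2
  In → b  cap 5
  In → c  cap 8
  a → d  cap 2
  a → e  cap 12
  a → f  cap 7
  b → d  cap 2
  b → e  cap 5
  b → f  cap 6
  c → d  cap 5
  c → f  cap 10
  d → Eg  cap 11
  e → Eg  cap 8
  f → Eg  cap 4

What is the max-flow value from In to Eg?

Augment In→a→d→Eg: bottleneck 2, flow now 2.
Augment In→b→d→Eg: bottleneck 2, flow now 4.
Augment In→b→e→Eg: bottleneck 3, flow now 7.
Augment In→c→d→Eg: bottleneck 5, flow now 12.
Augment In→c→f→Eg: bottleneck 3, flow now 15.
No augmenting path remains; maximum flow = 15.
In the residual graph, reachable from In: {In}.
Min-cut edges: In→a (2), In→b (5), In→c (8); capacity 2 + 5 + 8 = 15.
This cut is saturated, so no flow can exceed 15.

15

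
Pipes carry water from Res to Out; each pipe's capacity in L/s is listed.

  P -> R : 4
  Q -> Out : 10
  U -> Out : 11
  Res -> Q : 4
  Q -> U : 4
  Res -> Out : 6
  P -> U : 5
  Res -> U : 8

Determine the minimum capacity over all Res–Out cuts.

18

Augment Res→Out: bottleneck 6, flow now 6.
Augment Res→Q→Out: bottleneck 4, flow now 10.
Augment Res→U→Out: bottleneck 8, flow now 18.
No augmenting path remains; maximum flow = 18.
By max-flow min-cut, the minimum cut capacity equals the max flow.
In the residual graph, reachable from Res: {Res}.
Min-cut edges: Res→Q (4), Res→U (8), Res→Out (6); capacity 4 + 8 + 6 = 18.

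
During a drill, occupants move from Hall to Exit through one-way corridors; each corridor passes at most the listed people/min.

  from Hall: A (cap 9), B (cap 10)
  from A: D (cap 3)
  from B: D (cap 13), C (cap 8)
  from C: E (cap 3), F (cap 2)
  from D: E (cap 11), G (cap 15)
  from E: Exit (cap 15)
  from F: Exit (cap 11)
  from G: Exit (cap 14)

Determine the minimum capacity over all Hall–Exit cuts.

Augment Hall→A→D→E→Exit: bottleneck 3, flow now 3.
Augment Hall→B→C→E→Exit: bottleneck 3, flow now 6.
Augment Hall→B→C→F→Exit: bottleneck 2, flow now 8.
Augment Hall→B→D→E→Exit: bottleneck 5, flow now 13.
No augmenting path remains; maximum flow = 13.
By max-flow min-cut, the minimum cut capacity equals the max flow.
In the residual graph, reachable from Hall: {Hall, A}.
Min-cut edges: Hall→B (10), A→D (3); capacity 10 + 3 = 13.

13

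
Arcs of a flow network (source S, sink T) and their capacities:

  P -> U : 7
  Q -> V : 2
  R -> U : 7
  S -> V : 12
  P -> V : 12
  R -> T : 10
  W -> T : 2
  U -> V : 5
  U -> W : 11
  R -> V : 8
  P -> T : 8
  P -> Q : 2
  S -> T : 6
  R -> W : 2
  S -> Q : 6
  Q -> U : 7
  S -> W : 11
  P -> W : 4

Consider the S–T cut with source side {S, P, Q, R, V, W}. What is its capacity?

Edges leaving {S, P, Q, R, V, W}: S→T (6), P→U (7), P→T (8), Q→U (7), R→U (7), R→T (10), W→T (2).
Cut capacity = 6 + 7 + 8 + 7 + 7 + 10 + 2 = 47.

47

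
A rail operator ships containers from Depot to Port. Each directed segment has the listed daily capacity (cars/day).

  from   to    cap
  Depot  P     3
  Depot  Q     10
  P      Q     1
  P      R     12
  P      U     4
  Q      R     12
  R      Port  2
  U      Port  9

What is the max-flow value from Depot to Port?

5

Augment Depot→P→R→Port: bottleneck 2, flow now 2.
Augment Depot→P→U→Port: bottleneck 1, flow now 3.
Augment Depot→Q→R→P→U→Port: bottleneck 2, flow now 5. (uses reverse residual edge)
No augmenting path remains; maximum flow = 5.
In the residual graph, reachable from Depot: {Depot, Q, R}.
Min-cut edges: Depot→P (3), R→Port (2); capacity 3 + 2 = 5.
This cut is saturated, so no flow can exceed 5.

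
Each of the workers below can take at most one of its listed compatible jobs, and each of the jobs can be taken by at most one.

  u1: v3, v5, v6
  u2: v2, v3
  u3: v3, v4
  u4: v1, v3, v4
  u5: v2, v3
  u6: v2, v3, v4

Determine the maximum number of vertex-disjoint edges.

Unit-capacity flow: source→left, listed edges, right→sink; max matching = max flow.
Augmenting path u1→v3 (+1); matched 1.
Augmenting path u2→v2 (+1); matched 2.
Augmenting path u3→v4 (+1); matched 3.
Augmenting path u4→v1 (+1); matched 4.
Augmenting path u5→v3→u1→v5 (+1); matched 5.
No augmenting path remains; maximum matching = 5.
König certificate: {u1, u4, v2, v3, v4} is a vertex cover of size 5 (every listed pair touches it), so no matching can be larger.

5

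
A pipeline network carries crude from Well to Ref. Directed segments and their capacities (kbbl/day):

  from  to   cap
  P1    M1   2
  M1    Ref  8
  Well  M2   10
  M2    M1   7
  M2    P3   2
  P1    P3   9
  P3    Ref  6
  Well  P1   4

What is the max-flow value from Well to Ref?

Augment Well→P1→M1→Ref: bottleneck 2, flow now 2.
Augment Well→P1→P3→Ref: bottleneck 2, flow now 4.
Augment Well→M2→M1→Ref: bottleneck 6, flow now 10.
Augment Well→M2→P3→Ref: bottleneck 2, flow now 12.
Augment Well→M2→M1→P1→P3→Ref: bottleneck 1, flow now 13. (uses reverse residual edge)
No augmenting path remains; maximum flow = 13.
In the residual graph, reachable from Well: {Well, M2}.
Min-cut edges: Well→P1 (4), M2→M1 (7), M2→P3 (2); capacity 4 + 7 + 2 = 13.
This cut is saturated, so no flow can exceed 13.

13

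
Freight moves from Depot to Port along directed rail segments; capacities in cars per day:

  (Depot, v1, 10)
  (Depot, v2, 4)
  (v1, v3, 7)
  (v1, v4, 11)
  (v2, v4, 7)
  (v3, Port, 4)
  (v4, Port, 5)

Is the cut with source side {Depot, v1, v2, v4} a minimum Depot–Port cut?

No — its capacity is 12, but the minimum cut has capacity 9.

Given cut capacity: 7 + 5 = 12.
Augment Depot→v1→v3→Port: bottleneck 4, flow now 4.
Augment Depot→v1→v4→Port: bottleneck 5, flow now 9.
No augmenting path remains; maximum flow = 9.
In the residual graph, reachable from Depot: {Depot, v1, v2, v3, v4}.
Min-cut edges: v3→Port (4), v4→Port (5); capacity 4 + 5 = 9.
Cut capacity 12 exceeds the max flow 9, so it is not minimum.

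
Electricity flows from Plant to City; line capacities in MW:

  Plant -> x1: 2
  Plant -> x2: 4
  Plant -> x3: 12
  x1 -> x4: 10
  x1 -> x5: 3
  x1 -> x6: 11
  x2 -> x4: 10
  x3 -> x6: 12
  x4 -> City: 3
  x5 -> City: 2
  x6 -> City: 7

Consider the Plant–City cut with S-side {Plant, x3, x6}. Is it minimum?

Given cut capacity: 2 + 4 + 7 = 13.
Augment Plant→x1→x4→City: bottleneck 2, flow now 2.
Augment Plant→x2→x4→City: bottleneck 1, flow now 3.
Augment Plant→x3→x6→City: bottleneck 7, flow now 10.
Augment Plant→x2→x4→x1→x5→City: bottleneck 2, flow now 12. (uses reverse residual edge)
No augmenting path remains; maximum flow = 12.
In the residual graph, reachable from Plant: {Plant, x2, x3, x4, x6}.
Min-cut edges: Plant→x1 (2), x4→City (3), x6→City (7); capacity 2 + 3 + 7 = 12.
Cut capacity 13 exceeds the max flow 12, so it is not minimum.

No — its capacity is 13, but the minimum cut has capacity 12.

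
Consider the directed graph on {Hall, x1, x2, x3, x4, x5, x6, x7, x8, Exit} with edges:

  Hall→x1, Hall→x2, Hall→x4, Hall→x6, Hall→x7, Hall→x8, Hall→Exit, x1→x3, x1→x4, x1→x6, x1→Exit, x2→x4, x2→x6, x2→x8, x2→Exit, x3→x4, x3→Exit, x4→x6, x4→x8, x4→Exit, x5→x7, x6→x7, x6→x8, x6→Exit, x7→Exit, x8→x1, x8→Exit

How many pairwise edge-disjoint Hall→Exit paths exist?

7

Assign every edge capacity 1; by Menger, the answer equals the max flow.
Path Hall→Exit (+1); total 1.
Path Hall→x1→Exit (+1); total 2.
Path Hall→x2→Exit (+1); total 3.
Path Hall→x4→Exit (+1); total 4.
Path Hall→x6→Exit (+1); total 5.
Path Hall→x7→Exit (+1); total 6.
Path Hall→x8→Exit (+1); total 7.
No residual Hall→Exit path; max flow = 7.
Certifying cut of size 7: {Hall→Exit, Hall→x1, Hall→x2, Hall→x4, Hall→x6, Hall→x7, Hall→x8}.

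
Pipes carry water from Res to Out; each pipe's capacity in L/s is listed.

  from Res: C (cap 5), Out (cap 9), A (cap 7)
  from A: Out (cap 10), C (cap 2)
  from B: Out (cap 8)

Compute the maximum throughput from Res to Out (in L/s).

Augment Res→Out: bottleneck 9, flow now 9.
Augment Res→A→Out: bottleneck 7, flow now 16.
No augmenting path remains; maximum flow = 16.
In the residual graph, reachable from Res: {Res, C}.
Min-cut edges: Res→A (7), Res→Out (9); capacity 7 + 9 = 16.
This cut is saturated, so no flow can exceed 16.

16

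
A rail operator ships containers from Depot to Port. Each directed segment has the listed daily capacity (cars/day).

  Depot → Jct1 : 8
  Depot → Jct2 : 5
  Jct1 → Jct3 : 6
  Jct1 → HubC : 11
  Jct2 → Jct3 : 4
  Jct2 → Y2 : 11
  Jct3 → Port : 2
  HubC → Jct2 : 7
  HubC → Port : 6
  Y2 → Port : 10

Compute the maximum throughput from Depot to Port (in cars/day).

Augment Depot→Jct1→Jct3→Port: bottleneck 2, flow now 2.
Augment Depot→Jct1→HubC→Port: bottleneck 6, flow now 8.
Augment Depot→Jct2→Y2→Port: bottleneck 5, flow now 13.
No augmenting path remains; maximum flow = 13.
In the residual graph, reachable from Depot: {Depot}.
Min-cut edges: Depot→Jct1 (8), Depot→Jct2 (5); capacity 8 + 5 = 13.
This cut is saturated, so no flow can exceed 13.

13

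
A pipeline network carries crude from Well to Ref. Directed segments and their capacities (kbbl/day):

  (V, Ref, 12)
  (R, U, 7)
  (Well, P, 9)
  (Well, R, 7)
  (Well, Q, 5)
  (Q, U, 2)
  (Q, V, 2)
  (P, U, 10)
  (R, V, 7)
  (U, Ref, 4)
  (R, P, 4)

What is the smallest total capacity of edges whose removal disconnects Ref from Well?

Augment Well→P→U→Ref: bottleneck 4, flow now 4.
Augment Well→Q→V→Ref: bottleneck 2, flow now 6.
Augment Well→R→V→Ref: bottleneck 7, flow now 13.
No augmenting path remains; maximum flow = 13.
By max-flow min-cut, the minimum cut capacity equals the max flow.
In the residual graph, reachable from Well: {Well, P, Q, U}.
Min-cut edges: Well→R (7), Q→V (2), U→Ref (4); capacity 7 + 2 + 4 = 13.

13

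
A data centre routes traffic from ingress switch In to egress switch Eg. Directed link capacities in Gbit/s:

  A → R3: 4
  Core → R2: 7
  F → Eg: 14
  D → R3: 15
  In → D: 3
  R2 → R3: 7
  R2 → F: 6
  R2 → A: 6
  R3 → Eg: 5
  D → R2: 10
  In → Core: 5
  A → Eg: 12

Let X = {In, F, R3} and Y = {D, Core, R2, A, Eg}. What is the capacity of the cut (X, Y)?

27

Edges leaving {In, F, R3}: In→D (3), In→Core (5), F→Eg (14), R3→Eg (5).
Cut capacity = 3 + 5 + 14 + 5 = 27.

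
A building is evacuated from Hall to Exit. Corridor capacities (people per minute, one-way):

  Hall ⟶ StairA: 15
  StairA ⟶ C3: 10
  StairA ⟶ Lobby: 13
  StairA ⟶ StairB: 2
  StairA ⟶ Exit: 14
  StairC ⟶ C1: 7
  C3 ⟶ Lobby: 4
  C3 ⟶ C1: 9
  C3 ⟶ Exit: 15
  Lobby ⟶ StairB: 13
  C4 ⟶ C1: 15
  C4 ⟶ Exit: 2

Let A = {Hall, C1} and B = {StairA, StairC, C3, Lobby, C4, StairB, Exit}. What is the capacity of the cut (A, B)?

Edges leaving {Hall, C1}: Hall→StairA (15).
Cut capacity = 15 = 15.

15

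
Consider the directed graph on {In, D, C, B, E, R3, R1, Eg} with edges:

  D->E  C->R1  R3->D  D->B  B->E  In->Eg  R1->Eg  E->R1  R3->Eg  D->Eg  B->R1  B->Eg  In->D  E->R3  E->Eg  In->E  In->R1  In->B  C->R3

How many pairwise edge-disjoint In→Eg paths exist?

5

Assign every edge capacity 1; by Menger, the answer equals the max flow.
Path In→Eg (+1); total 1.
Path In→D→Eg (+1); total 2.
Path In→B→Eg (+1); total 3.
Path In→E→Eg (+1); total 4.
Path In→R1→Eg (+1); total 5.
No residual In→Eg path; max flow = 5.
Certifying cut of size 5: {In→B, In→D, In→E, In→Eg, In→R1}.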